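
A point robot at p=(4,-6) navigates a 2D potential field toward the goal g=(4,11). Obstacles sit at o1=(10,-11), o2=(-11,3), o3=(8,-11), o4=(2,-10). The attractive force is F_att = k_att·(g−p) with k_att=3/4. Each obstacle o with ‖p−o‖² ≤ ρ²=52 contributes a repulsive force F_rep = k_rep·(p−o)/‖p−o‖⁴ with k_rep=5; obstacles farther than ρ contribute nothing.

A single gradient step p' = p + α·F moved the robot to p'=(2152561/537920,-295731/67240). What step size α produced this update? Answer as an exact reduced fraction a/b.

F_att = 3/4·(g−p) = 3/4·(0,17) = (0.0000,12.7500)
o1: d²=61 > ρ²=52 → inactive
o2: d²=306 > ρ²=52 → inactive
o3: d²=41 ≤ ρ²=52; F_rep = 5·(-4,5)/41² = (-0.0119,0.0149)
o4: d²=20 ≤ ρ²=52; F_rep = 5·(2,4)/20² = (0.0250,0.0500)
F = F_att + ΣF_rep = (0.0131,12.8149)
Δp = p'−p = (0.0016,1.6019); α = Δx/Fx = (881/537920) / (881/67240) = 1/8
check: Δy/Fy = (107709/67240) / (107709/8405) = 1/8 ✓

α = 1/8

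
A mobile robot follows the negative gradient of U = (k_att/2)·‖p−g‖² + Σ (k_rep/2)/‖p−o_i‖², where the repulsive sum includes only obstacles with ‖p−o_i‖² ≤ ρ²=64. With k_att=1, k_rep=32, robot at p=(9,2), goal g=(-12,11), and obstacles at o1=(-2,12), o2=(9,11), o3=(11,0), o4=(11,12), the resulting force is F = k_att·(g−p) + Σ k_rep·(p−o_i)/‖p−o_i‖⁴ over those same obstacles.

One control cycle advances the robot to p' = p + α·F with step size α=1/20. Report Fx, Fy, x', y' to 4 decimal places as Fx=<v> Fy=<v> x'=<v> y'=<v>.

F_att = 1·(g−p) = 1·(-21,9) = (-21.0000,9.0000)
o1: d²=221 > ρ²=64 → inactive
o2: d²=81 > ρ²=64 → inactive
o3: d²=8 ≤ ρ²=64; F_rep = 32·(-2,2)/8² = (-1.0000,1.0000)
o4: d²=104 > ρ²=64 → inactive
F = F_att + ΣF_rep = (-22.0000,10.0000)
p' = p + 1/20·F = (7.9000,2.5000)

Fx=-22.0000 Fy=10.0000 x'=7.9000 y'=2.5000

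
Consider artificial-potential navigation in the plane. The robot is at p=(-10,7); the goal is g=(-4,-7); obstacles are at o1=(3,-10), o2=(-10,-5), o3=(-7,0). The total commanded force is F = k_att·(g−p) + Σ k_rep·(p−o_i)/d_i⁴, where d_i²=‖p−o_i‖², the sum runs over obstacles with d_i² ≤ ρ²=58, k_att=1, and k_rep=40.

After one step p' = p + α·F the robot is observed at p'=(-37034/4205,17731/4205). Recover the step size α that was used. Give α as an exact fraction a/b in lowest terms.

F_att = 1·(g−p) = 1·(6,-14) = (6.0000,-14.0000)
o1: d²=458 > ρ²=58 → inactive
o2: d²=144 > ρ²=58 → inactive
o3: d²=58 ≤ ρ²=58; F_rep = 40·(-3,7)/58² = (-0.0357,0.0832)
F = F_att + ΣF_rep = (5.9643,-13.9168)
Δp = p'−p = (1.1929,-2.7834); α = Δx/Fx = (5016/4205) / (5016/841) = 1/5
check: Δy/Fy = (-11704/4205) / (-11704/841) = 1/5 ✓

α = 1/5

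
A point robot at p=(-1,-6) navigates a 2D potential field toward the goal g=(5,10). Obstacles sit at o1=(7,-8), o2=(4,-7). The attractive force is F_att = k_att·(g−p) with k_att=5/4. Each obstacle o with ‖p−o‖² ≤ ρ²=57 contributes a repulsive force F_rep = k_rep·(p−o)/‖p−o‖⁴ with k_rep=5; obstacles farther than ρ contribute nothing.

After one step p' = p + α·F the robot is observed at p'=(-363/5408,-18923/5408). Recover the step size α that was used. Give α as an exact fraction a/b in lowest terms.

F_att = 5/4·(g−p) = 5/4·(6,16) = (7.5000,20.0000)
o1: d²=68 > ρ²=57 → inactive
o2: d²=26 ≤ ρ²=57; F_rep = 5·(-5,1)/26² = (-0.0370,0.0074)
F = F_att + ΣF_rep = (7.4630,20.0074)
Δp = p'−p = (0.9329,2.5009); α = Δx/Fx = (5045/5408) / (5045/676) = 1/8
check: Δy/Fy = (13525/5408) / (13525/676) = 1/8 ✓

α = 1/8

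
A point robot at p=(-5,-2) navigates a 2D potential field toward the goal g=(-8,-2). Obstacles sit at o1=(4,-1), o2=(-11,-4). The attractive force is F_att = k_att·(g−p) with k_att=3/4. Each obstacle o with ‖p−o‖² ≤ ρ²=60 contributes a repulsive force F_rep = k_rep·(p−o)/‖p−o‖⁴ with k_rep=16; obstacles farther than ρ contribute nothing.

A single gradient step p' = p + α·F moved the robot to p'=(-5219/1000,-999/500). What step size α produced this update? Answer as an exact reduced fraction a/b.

α = 1/10

F_att = 3/4·(g−p) = 3/4·(-3,0) = (-2.2500,0.0000)
o1: d²=82 > ρ²=60 → inactive
o2: d²=40 ≤ ρ²=60; F_rep = 16·(6,2)/40² = (0.0600,0.0200)
F = F_att + ΣF_rep = (-2.1900,0.0200)
Δp = p'−p = (-0.2190,0.0020); α = Δx/Fx = (-219/1000) / (-219/100) = 1/10
check: Δy/Fy = (1/500) / (1/50) = 1/10 ✓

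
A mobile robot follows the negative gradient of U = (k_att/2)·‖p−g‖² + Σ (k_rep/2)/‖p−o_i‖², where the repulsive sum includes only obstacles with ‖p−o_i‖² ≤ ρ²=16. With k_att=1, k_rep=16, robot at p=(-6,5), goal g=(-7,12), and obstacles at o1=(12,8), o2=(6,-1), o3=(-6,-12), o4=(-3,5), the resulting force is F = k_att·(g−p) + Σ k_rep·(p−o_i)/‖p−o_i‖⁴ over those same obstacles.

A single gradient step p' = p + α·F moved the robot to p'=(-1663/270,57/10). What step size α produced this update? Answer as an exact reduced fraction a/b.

α = 1/10

F_att = 1·(g−p) = 1·(-1,7) = (-1.0000,7.0000)
o1: d²=333 > ρ²=16 → inactive
o2: d²=180 > ρ²=16 → inactive
o3: d²=289 > ρ²=16 → inactive
o4: d²=9 ≤ ρ²=16; F_rep = 16·(-3,0)/9² = (-0.5926,0.0000)
F = F_att + ΣF_rep = (-1.5926,7.0000)
Δp = p'−p = (-0.1593,0.7000); α = Δx/Fx = (-43/270) / (-43/27) = 1/10
check: Δy/Fy = (7/10) / (7) = 1/10 ✓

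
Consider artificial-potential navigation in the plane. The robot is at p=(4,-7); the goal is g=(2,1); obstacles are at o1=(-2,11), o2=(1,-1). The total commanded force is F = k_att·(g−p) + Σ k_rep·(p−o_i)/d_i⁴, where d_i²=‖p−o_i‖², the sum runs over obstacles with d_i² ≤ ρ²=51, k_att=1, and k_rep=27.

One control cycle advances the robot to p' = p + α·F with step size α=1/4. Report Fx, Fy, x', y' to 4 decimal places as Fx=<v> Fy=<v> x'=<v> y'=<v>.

F_att = 1·(g−p) = 1·(-2,8) = (-2.0000,8.0000)
o1: d²=360 > ρ²=51 → inactive
o2: d²=45 ≤ ρ²=51; F_rep = 27·(3,-6)/45² = (0.0400,-0.0800)
F = F_att + ΣF_rep = (-1.9600,7.9200)
p' = p + 1/4·F = (3.5100,-5.0200)

Fx=-1.9600 Fy=7.9200 x'=3.5100 y'=-5.0200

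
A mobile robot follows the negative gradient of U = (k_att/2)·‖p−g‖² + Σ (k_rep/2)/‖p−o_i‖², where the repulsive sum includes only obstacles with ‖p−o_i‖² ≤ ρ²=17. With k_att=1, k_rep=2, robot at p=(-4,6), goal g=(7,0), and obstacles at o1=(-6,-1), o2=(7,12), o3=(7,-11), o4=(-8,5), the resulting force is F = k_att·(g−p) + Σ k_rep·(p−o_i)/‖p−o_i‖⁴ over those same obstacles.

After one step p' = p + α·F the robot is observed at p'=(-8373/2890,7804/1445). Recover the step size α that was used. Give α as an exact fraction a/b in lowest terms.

α = 1/10

F_att = 1·(g−p) = 1·(11,-6) = (11.0000,-6.0000)
o1: d²=53 > ρ²=17 → inactive
o2: d²=157 > ρ²=17 → inactive
o3: d²=410 > ρ²=17 → inactive
o4: d²=17 ≤ ρ²=17; F_rep = 2·(4,1)/17² = (0.0277,0.0069)
F = F_att + ΣF_rep = (11.0277,-5.9931)
Δp = p'−p = (1.1028,-0.5993); α = Δx/Fx = (3187/2890) / (3187/289) = 1/10
check: Δy/Fy = (-866/1445) / (-1732/289) = 1/10 ✓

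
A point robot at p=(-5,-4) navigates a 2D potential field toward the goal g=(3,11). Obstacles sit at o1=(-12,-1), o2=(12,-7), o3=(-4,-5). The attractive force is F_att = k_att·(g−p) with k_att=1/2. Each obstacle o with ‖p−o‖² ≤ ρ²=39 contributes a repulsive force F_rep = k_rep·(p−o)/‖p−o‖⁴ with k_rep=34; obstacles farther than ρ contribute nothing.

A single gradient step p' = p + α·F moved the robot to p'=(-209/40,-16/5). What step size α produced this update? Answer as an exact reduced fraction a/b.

α = 1/20

F_att = 1/2·(g−p) = 1/2·(8,15) = (4.0000,7.5000)
o1: d²=58 > ρ²=39 → inactive
o2: d²=298 > ρ²=39 → inactive
o3: d²=2 ≤ ρ²=39; F_rep = 34·(-1,1)/2² = (-8.5000,8.5000)
F = F_att + ΣF_rep = (-4.5000,16.0000)
Δp = p'−p = (-0.2250,0.8000); α = Δx/Fx = (-9/40) / (-9/2) = 1/20
check: Δy/Fy = (4/5) / (16) = 1/20 ✓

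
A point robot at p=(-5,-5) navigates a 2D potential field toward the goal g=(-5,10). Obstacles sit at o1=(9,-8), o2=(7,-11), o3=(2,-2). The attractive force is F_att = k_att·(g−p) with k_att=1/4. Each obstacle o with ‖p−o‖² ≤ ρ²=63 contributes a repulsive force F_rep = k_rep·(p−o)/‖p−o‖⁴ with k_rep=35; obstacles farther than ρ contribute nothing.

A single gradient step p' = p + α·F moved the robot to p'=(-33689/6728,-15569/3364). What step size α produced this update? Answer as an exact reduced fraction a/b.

F_att = 1/4·(g−p) = 1/4·(0,15) = (0.0000,3.7500)
o1: d²=205 > ρ²=63 → inactive
o2: d²=180 > ρ²=63 → inactive
o3: d²=58 ≤ ρ²=63; F_rep = 35·(-7,-3)/58² = (-0.0728,-0.0312)
F = F_att + ΣF_rep = (-0.0728,3.7188)
Δp = p'−p = (-0.0073,0.3719); α = Δx/Fx = (-49/6728) / (-245/3364) = 1/10
check: Δy/Fy = (1251/3364) / (6255/1682) = 1/10 ✓

α = 1/10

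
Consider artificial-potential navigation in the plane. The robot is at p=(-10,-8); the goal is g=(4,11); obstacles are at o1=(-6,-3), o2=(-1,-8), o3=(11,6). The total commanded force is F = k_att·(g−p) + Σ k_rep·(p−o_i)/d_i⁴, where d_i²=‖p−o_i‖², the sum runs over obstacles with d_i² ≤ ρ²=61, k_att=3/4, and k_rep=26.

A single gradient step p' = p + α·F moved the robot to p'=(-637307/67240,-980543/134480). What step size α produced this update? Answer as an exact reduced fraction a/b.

F_att = 3/4·(g−p) = 3/4·(14,19) = (10.5000,14.2500)
o1: d²=41 ≤ ρ²=61; F_rep = 26·(-4,-5)/41² = (-0.0619,-0.0773)
o2: d²=81 > ρ²=61 → inactive
o3: d²=637 > ρ²=61 → inactive
F = F_att + ΣF_rep = (10.4381,14.1727)
Δp = p'−p = (0.5219,0.7086); α = Δx/Fx = (35093/67240) / (35093/3362) = 1/20
check: Δy/Fy = (95297/134480) / (95297/6724) = 1/20 ✓

α = 1/20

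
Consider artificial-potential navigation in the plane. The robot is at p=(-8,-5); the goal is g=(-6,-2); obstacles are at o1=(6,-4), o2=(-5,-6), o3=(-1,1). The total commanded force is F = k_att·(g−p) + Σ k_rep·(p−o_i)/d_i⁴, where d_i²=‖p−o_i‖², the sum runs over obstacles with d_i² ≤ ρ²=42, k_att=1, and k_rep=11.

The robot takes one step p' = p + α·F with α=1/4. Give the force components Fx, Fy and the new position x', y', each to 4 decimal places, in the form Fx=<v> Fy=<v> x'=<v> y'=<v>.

F_att = 1·(g−p) = 1·(2,3) = (2.0000,3.0000)
o1: d²=197 > ρ²=42 → inactive
o2: d²=10 ≤ ρ²=42; F_rep = 11·(-3,1)/10² = (-0.3300,0.1100)
o3: d²=85 > ρ²=42 → inactive
F = F_att + ΣF_rep = (1.6700,3.1100)
p' = p + 1/4·F = (-7.5825,-4.2225)

Fx=1.6700 Fy=3.1100 x'=-7.5825 y'=-4.2225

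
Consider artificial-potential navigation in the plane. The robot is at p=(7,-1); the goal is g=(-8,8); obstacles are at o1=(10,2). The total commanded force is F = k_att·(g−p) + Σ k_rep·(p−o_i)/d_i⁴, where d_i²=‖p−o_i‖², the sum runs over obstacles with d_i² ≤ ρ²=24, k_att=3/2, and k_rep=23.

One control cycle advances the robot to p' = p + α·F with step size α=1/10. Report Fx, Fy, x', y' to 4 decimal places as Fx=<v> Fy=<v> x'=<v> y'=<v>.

Fx=-22.7130 Fy=13.2870 x'=4.7287 y'=0.3287

F_att = 3/2·(g−p) = 3/2·(-15,9) = (-22.5000,13.5000)
o1: d²=18 ≤ ρ²=24; F_rep = 23·(-3,-3)/18² = (-0.2130,-0.2130)
F = F_att + ΣF_rep = (-22.7130,13.2870)
p' = p + 1/10·F = (4.7287,0.3287)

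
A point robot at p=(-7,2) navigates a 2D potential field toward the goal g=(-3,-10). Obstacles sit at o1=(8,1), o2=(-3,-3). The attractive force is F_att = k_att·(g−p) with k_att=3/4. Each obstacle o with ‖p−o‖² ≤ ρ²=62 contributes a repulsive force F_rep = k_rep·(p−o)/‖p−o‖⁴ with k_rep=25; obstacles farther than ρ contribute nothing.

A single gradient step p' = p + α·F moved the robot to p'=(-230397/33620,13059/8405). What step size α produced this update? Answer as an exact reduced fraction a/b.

α = 1/20

F_att = 3/4·(g−p) = 3/4·(4,-12) = (3.0000,-9.0000)
o1: d²=226 > ρ²=62 → inactive
o2: d²=41 ≤ ρ²=62; F_rep = 25·(-4,5)/41² = (-0.0595,0.0744)
F = F_att + ΣF_rep = (2.9405,-8.9256)
Δp = p'−p = (0.1470,-0.4463); α = Δx/Fx = (4943/33620) / (4943/1681) = 1/20
check: Δy/Fy = (-3751/8405) / (-15004/1681) = 1/20 ✓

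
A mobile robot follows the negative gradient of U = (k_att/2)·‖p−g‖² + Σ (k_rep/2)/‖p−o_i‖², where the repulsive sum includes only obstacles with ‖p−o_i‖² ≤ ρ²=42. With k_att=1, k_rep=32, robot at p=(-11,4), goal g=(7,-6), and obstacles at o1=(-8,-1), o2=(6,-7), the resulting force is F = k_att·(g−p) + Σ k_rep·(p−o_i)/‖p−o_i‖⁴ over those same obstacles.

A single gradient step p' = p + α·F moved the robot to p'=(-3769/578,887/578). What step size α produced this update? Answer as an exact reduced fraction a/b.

α = 1/4

F_att = 1·(g−p) = 1·(18,-10) = (18.0000,-10.0000)
o1: d²=34 ≤ ρ²=42; F_rep = 32·(-3,5)/34² = (-0.0830,0.1384)
o2: d²=410 > ρ²=42 → inactive
F = F_att + ΣF_rep = (17.9170,-9.8616)
Δp = p'−p = (4.4792,-2.4654); α = Δx/Fx = (2589/578) / (5178/289) = 1/4
check: Δy/Fy = (-1425/578) / (-2850/289) = 1/4 ✓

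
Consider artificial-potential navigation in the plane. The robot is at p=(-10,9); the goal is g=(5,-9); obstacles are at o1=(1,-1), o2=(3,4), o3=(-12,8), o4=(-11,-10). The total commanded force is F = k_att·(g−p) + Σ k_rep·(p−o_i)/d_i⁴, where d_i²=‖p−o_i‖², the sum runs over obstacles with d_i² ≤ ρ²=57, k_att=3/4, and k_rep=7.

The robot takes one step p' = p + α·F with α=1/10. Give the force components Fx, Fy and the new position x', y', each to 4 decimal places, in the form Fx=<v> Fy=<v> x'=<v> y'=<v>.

Fx=11.8100 Fy=-13.2200 x'=-8.8190 y'=7.6780

F_att = 3/4·(g−p) = 3/4·(15,-18) = (11.2500,-13.5000)
o1: d²=221 > ρ²=57 → inactive
o2: d²=194 > ρ²=57 → inactive
o3: d²=5 ≤ ρ²=57; F_rep = 7·(2,1)/5² = (0.5600,0.2800)
o4: d²=362 > ρ²=57 → inactive
F = F_att + ΣF_rep = (11.8100,-13.2200)
p' = p + 1/10·F = (-8.8190,7.6780)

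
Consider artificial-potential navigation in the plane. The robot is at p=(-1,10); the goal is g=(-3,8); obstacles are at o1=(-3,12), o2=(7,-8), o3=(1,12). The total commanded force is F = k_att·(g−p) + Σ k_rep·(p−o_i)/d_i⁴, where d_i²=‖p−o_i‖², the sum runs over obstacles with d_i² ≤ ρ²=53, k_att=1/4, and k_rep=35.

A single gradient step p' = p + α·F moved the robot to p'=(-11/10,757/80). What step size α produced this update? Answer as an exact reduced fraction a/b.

α = 1/5

F_att = 1/4·(g−p) = 1/4·(-2,-2) = (-0.5000,-0.5000)
o1: d²=8 ≤ ρ²=53; F_rep = 35·(2,-2)/8² = (1.0938,-1.0938)
o2: d²=388 > ρ²=53 → inactive
o3: d²=8 ≤ ρ²=53; F_rep = 35·(-2,-2)/8² = (-1.0938,-1.0938)
F = F_att + ΣF_rep = (-0.5000,-2.6875)
Δp = p'−p = (-0.1000,-0.5375); α = Δx/Fx = (-1/10) / (-1/2) = 1/5
check: Δy/Fy = (-43/80) / (-43/16) = 1/5 ✓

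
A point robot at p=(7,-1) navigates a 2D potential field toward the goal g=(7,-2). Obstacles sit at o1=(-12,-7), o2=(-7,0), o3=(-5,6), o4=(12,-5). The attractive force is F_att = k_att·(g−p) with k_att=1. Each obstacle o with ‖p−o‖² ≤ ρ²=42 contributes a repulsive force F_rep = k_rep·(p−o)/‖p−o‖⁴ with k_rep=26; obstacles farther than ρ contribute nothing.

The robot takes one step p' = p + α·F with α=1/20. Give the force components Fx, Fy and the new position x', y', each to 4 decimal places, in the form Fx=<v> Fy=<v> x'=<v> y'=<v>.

Fx=-0.0773 Fy=-0.9381 x'=6.9961 y'=-1.0469

F_att = 1·(g−p) = 1·(0,-1) = (0.0000,-1.0000)
o1: d²=397 > ρ²=42 → inactive
o2: d²=197 > ρ²=42 → inactive
o3: d²=193 > ρ²=42 → inactive
o4: d²=41 ≤ ρ²=42; F_rep = 26·(-5,4)/41² = (-0.0773,0.0619)
F = F_att + ΣF_rep = (-0.0773,-0.9381)
p' = p + 1/20·F = (6.9961,-1.0469)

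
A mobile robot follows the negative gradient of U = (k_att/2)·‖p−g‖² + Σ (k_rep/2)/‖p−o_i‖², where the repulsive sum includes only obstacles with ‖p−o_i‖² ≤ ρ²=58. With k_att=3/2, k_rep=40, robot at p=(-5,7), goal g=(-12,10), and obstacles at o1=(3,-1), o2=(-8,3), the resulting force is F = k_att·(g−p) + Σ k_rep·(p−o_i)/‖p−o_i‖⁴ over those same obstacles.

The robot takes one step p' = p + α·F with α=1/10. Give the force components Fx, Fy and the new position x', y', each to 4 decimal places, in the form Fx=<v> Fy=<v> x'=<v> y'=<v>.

F_att = 3/2·(g−p) = 3/2·(-7,3) = (-10.5000,4.5000)
o1: d²=128 > ρ²=58 → inactive
o2: d²=25 ≤ ρ²=58; F_rep = 40·(3,4)/25² = (0.1920,0.2560)
F = F_att + ΣF_rep = (-10.3080,4.7560)
p' = p + 1/10·F = (-6.0308,7.4756)

Fx=-10.3080 Fy=4.7560 x'=-6.0308 y'=7.4756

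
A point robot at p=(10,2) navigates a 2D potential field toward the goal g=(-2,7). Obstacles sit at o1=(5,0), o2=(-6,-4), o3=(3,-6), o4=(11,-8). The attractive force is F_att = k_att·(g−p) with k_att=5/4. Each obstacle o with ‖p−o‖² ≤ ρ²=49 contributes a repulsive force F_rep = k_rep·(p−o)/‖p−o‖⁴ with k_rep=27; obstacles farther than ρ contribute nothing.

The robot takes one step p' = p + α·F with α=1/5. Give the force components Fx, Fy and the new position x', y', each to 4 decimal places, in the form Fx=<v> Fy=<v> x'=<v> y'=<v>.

Fx=-14.8395 Fy=6.3142 x'=7.0321 y'=3.2628

F_att = 5/4·(g−p) = 5/4·(-12,5) = (-15.0000,6.2500)
o1: d²=29 ≤ ρ²=49; F_rep = 27·(5,2)/29² = (0.1605,0.0642)
o2: d²=292 > ρ²=49 → inactive
o3: d²=113 > ρ²=49 → inactive
o4: d²=101 > ρ²=49 → inactive
F = F_att + ΣF_rep = (-14.8395,6.3142)
p' = p + 1/5·F = (7.0321,3.2628)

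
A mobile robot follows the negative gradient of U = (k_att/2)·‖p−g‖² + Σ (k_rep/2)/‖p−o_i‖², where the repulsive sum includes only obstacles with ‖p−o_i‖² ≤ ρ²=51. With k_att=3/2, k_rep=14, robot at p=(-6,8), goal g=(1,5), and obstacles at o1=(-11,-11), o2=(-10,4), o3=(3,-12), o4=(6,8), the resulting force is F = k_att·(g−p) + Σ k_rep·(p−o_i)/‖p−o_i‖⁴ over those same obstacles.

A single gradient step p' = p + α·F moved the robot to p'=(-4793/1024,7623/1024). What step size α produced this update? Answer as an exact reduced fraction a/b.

α = 1/8

F_att = 3/2·(g−p) = 3/2·(7,-3) = (10.5000,-4.5000)
o1: d²=386 > ρ²=51 → inactive
o2: d²=32 ≤ ρ²=51; F_rep = 14·(4,4)/32² = (0.0547,0.0547)
o3: d²=481 > ρ²=51 → inactive
o4: d²=144 > ρ²=51 → inactive
F = F_att + ΣF_rep = (10.5547,-4.4453)
Δp = p'−p = (1.3193,-0.5557); α = Δx/Fx = (1351/1024) / (1351/128) = 1/8
check: Δy/Fy = (-569/1024) / (-569/128) = 1/8 ✓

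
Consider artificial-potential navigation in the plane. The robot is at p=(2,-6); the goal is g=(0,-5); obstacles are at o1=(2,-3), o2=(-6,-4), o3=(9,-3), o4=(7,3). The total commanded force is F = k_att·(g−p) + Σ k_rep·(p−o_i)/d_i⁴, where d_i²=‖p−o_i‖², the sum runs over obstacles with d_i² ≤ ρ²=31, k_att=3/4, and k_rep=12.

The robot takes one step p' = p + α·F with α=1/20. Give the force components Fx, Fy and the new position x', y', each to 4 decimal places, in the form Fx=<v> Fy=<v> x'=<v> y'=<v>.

F_att = 3/4·(g−p) = 3/4·(-2,1) = (-1.5000,0.7500)
o1: d²=9 ≤ ρ²=31; F_rep = 12·(0,-3)/9² = (0.0000,-0.4444)
o2: d²=68 > ρ²=31 → inactive
o3: d²=58 > ρ²=31 → inactive
o4: d²=106 > ρ²=31 → inactive
F = F_att + ΣF_rep = (-1.5000,0.3056)
p' = p + 1/20·F = (1.9250,-5.9847)

Fx=-1.5000 Fy=0.3056 x'=1.9250 y'=-5.9847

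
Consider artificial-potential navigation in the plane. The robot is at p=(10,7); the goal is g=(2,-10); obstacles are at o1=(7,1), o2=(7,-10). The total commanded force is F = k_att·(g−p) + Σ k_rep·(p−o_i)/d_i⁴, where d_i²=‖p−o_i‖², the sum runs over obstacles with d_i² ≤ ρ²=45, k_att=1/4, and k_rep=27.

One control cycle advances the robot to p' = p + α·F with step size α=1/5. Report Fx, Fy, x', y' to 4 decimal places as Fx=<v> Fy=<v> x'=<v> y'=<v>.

F_att = 1/4·(g−p) = 1/4·(-8,-17) = (-2.0000,-4.2500)
o1: d²=45 ≤ ρ²=45; F_rep = 27·(3,6)/45² = (0.0400,0.0800)
o2: d²=298 > ρ²=45 → inactive
F = F_att + ΣF_rep = (-1.9600,-4.1700)
p' = p + 1/5·F = (9.6080,6.1660)

Fx=-1.9600 Fy=-4.1700 x'=9.6080 y'=6.1660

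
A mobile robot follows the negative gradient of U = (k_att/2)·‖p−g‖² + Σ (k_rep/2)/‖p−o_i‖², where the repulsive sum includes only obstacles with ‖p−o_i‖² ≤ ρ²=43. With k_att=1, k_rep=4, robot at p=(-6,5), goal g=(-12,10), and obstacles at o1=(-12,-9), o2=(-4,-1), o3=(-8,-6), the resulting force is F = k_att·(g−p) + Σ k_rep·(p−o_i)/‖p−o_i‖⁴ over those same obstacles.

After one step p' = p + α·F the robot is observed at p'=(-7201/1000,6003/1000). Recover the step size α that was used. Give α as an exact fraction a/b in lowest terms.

α = 1/5

F_att = 1·(g−p) = 1·(-6,5) = (-6.0000,5.0000)
o1: d²=232 > ρ²=43 → inactive
o2: d²=40 ≤ ρ²=43; F_rep = 4·(-2,6)/40² = (-0.0050,0.0150)
o3: d²=125 > ρ²=43 → inactive
F = F_att + ΣF_rep = (-6.0050,5.0150)
Δp = p'−p = (-1.2010,1.0030); α = Δx/Fx = (-1201/1000) / (-1201/200) = 1/5
check: Δy/Fy = (1003/1000) / (1003/200) = 1/5 ✓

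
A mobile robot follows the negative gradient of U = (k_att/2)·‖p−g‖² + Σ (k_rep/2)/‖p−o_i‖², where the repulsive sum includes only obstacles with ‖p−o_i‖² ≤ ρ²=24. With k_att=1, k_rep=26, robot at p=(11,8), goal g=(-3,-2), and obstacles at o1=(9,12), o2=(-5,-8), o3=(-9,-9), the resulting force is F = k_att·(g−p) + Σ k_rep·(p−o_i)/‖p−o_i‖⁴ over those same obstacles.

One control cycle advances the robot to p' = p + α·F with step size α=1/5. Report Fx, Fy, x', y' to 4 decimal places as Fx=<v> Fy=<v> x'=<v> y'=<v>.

F_att = 1·(g−p) = 1·(-14,-10) = (-14.0000,-10.0000)
o1: d²=20 ≤ ρ²=24; F_rep = 26·(2,-4)/20² = (0.1300,-0.2600)
o2: d²=512 > ρ²=24 → inactive
o3: d²=689 > ρ²=24 → inactive
F = F_att + ΣF_rep = (-13.8700,-10.2600)
p' = p + 1/5·F = (8.2260,5.9480)

Fx=-13.8700 Fy=-10.2600 x'=8.2260 y'=5.9480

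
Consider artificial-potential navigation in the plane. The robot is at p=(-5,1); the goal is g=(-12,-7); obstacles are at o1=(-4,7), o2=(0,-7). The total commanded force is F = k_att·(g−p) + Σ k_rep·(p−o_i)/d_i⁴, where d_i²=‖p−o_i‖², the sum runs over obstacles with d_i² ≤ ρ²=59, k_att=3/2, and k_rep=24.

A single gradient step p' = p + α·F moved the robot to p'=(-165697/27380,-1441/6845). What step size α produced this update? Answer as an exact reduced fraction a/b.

F_att = 3/2·(g−p) = 3/2·(-7,-8) = (-10.5000,-12.0000)
o1: d²=37 ≤ ρ²=59; F_rep = 24·(-1,-6)/37² = (-0.0175,-0.1052)
o2: d²=89 > ρ²=59 → inactive
F = F_att + ΣF_rep = (-10.5175,-12.1052)
Δp = p'−p = (-1.0518,-1.2105); α = Δx/Fx = (-28797/27380) / (-28797/2738) = 1/10
check: Δy/Fy = (-8286/6845) / (-16572/1369) = 1/10 ✓

α = 1/10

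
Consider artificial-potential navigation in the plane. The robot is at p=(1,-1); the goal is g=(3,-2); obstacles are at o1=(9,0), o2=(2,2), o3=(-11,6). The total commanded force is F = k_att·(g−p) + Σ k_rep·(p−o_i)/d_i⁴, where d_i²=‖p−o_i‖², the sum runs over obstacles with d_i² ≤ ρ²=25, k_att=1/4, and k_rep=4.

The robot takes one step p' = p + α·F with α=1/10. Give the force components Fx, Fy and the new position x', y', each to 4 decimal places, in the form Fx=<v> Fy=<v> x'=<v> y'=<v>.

Fx=0.4600 Fy=-0.3700 x'=1.0460 y'=-1.0370

F_att = 1/4·(g−p) = 1/4·(2,-1) = (0.5000,-0.2500)
o1: d²=65 > ρ²=25 → inactive
o2: d²=10 ≤ ρ²=25; F_rep = 4·(-1,-3)/10² = (-0.0400,-0.1200)
o3: d²=193 > ρ²=25 → inactive
F = F_att + ΣF_rep = (0.4600,-0.3700)
p' = p + 1/10·F = (1.0460,-1.0370)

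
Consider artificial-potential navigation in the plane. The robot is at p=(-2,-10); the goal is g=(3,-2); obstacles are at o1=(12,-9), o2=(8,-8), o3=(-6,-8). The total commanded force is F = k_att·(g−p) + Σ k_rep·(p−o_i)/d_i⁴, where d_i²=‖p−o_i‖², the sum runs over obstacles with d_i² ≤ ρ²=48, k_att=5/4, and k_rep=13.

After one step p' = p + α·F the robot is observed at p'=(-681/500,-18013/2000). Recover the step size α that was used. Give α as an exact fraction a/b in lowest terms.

F_att = 5/4·(g−p) = 5/4·(5,8) = (6.2500,10.0000)
o1: d²=197 > ρ²=48 → inactive
o2: d²=104 > ρ²=48 → inactive
o3: d²=20 ≤ ρ²=48; F_rep = 13·(4,-2)/20² = (0.1300,-0.0650)
F = F_att + ΣF_rep = (6.3800,9.9350)
Δp = p'−p = (0.6380,0.9935); α = Δx/Fx = (319/500) / (319/50) = 1/10
check: Δy/Fy = (1987/2000) / (1987/200) = 1/10 ✓

α = 1/10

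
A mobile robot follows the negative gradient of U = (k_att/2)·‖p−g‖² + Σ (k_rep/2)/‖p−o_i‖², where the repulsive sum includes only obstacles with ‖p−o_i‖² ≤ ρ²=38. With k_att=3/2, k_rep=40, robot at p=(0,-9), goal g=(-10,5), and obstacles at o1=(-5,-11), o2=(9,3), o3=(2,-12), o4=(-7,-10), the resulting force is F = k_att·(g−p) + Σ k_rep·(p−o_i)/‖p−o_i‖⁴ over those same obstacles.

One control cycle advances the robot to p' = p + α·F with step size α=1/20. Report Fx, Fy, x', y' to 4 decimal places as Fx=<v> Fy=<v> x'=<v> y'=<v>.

F_att = 3/2·(g−p) = 3/2·(-10,14) = (-15.0000,21.0000)
o1: d²=29 ≤ ρ²=38; F_rep = 40·(5,2)/29² = (0.2378,0.0951)
o2: d²=225 > ρ²=38 → inactive
o3: d²=13 ≤ ρ²=38; F_rep = 40·(-2,3)/13² = (-0.4734,0.7101)
o4: d²=50 > ρ²=38 → inactive
F = F_att + ΣF_rep = (-15.2356,21.8052)
p' = p + 1/20·F = (-0.7618,-7.9097)

Fx=-15.2356 Fy=21.8052 x'=-0.7618 y'=-7.9097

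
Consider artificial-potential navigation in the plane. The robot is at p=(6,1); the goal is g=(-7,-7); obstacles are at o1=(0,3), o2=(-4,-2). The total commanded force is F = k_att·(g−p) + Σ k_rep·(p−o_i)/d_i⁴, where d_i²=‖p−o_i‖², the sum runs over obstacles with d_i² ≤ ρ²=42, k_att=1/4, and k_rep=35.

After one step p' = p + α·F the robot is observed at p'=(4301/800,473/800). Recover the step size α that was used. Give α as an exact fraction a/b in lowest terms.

F_att = 1/4·(g−p) = 1/4·(-13,-8) = (-3.2500,-2.0000)
o1: d²=40 ≤ ρ²=42; F_rep = 35·(6,-2)/40² = (0.1313,-0.0437)
o2: d²=109 > ρ²=42 → inactive
F = F_att + ΣF_rep = (-3.1187,-2.0438)
Δp = p'−p = (-0.6238,-0.4088); α = Δx/Fx = (-499/800) / (-499/160) = 1/5
check: Δy/Fy = (-327/800) / (-327/160) = 1/5 ✓

α = 1/5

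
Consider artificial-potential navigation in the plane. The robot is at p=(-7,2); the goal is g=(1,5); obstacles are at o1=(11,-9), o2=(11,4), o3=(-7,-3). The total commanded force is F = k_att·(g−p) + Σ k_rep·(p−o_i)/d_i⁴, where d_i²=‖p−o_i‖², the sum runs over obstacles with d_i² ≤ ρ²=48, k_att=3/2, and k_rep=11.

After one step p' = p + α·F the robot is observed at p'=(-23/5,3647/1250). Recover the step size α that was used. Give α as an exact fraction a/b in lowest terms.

α = 1/5

F_att = 3/2·(g−p) = 3/2·(8,3) = (12.0000,4.5000)
o1: d²=445 > ρ²=48 → inactive
o2: d²=328 > ρ²=48 → inactive
o3: d²=25 ≤ ρ²=48; F_rep = 11·(0,5)/25² = (0.0000,0.0880)
F = F_att + ΣF_rep = (12.0000,4.5880)
Δp = p'−p = (2.4000,0.9176); α = Δx/Fx = (12/5) / (12) = 1/5
check: Δy/Fy = (1147/1250) / (1147/250) = 1/5 ✓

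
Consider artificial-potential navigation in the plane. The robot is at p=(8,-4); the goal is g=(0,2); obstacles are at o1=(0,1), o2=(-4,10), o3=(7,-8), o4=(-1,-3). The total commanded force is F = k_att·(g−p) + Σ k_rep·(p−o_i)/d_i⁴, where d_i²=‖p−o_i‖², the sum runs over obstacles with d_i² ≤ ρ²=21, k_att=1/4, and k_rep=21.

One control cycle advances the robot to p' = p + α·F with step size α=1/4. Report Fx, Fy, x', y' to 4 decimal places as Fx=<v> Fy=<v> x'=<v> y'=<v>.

Fx=-1.9273 Fy=1.7907 x'=7.5182 y'=-3.5523

F_att = 1/4·(g−p) = 1/4·(-8,6) = (-2.0000,1.5000)
o1: d²=89 > ρ²=21 → inactive
o2: d²=340 > ρ²=21 → inactive
o3: d²=17 ≤ ρ²=21; F_rep = 21·(1,4)/17² = (0.0727,0.2907)
o4: d²=82 > ρ²=21 → inactive
F = F_att + ΣF_rep = (-1.9273,1.7907)
p' = p + 1/4·F = (7.5182,-3.5523)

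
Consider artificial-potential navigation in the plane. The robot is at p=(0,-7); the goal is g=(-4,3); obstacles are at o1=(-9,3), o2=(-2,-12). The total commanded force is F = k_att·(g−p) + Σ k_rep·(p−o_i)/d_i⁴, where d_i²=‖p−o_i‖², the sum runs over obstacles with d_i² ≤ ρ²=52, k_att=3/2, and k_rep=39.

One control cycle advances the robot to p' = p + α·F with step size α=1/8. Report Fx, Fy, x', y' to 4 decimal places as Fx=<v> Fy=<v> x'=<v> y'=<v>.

F_att = 3/2·(g−p) = 3/2·(-4,10) = (-6.0000,15.0000)
o1: d²=181 > ρ²=52 → inactive
o2: d²=29 ≤ ρ²=52; F_rep = 39·(2,5)/29² = (0.0927,0.2319)
F = F_att + ΣF_rep = (-5.9073,15.2319)
p' = p + 1/8·F = (-0.7384,-5.0960)

Fx=-5.9073 Fy=15.2319 x'=-0.7384 y'=-5.0960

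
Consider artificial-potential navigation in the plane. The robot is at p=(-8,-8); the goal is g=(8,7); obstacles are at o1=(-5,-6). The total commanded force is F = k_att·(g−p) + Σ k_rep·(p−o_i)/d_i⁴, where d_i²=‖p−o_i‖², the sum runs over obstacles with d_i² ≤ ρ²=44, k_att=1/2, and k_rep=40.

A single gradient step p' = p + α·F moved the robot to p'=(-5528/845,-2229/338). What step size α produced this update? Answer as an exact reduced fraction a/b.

F_att = 1/2·(g−p) = 1/2·(16,15) = (8.0000,7.5000)
o1: d²=13 ≤ ρ²=44; F_rep = 40·(-3,-2)/13² = (-0.7101,-0.4734)
F = F_att + ΣF_rep = (7.2899,7.0266)
Δp = p'−p = (1.4580,1.4053); α = Δx/Fx = (1232/845) / (1232/169) = 1/5
check: Δy/Fy = (475/338) / (2375/338) = 1/5 ✓

α = 1/5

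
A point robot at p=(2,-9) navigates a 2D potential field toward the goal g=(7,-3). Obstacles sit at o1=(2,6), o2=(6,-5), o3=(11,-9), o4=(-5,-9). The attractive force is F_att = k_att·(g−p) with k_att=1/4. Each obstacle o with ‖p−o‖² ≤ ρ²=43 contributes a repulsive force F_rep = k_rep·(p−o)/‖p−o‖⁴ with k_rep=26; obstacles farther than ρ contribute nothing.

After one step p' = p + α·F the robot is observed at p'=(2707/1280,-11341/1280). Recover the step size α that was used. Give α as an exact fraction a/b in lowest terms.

F_att = 1/4·(g−p) = 1/4·(5,6) = (1.2500,1.5000)
o1: d²=225 > ρ²=43 → inactive
o2: d²=32 ≤ ρ²=43; F_rep = 26·(-4,-4)/32² = (-0.1016,-0.1016)
o3: d²=81 > ρ²=43 → inactive
o4: d²=49 > ρ²=43 → inactive
F = F_att + ΣF_rep = (1.1484,1.3984)
Δp = p'−p = (0.1148,0.1398); α = Δx/Fx = (147/1280) / (147/128) = 1/10
check: Δy/Fy = (179/1280) / (179/128) = 1/10 ✓

α = 1/10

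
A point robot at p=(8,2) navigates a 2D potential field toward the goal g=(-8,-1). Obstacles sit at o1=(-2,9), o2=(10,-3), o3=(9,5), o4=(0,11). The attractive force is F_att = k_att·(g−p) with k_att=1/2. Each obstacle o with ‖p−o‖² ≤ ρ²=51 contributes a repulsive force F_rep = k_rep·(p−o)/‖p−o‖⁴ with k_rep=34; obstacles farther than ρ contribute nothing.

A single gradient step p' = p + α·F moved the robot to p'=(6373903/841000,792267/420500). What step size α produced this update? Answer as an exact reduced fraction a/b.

F_att = 1/2·(g−p) = 1/2·(-16,-3) = (-8.0000,-1.5000)
o1: d²=149 > ρ²=51 → inactive
o2: d²=29 ≤ ρ²=51; F_rep = 34·(-2,5)/29² = (-0.0809,0.2021)
o3: d²=10 ≤ ρ²=51; F_rep = 34·(-1,-3)/10² = (-0.3400,-1.0200)
o4: d²=145 > ρ²=51 → inactive
F = F_att + ΣF_rep = (-8.4209,-2.3179)
Δp = p'−p = (-0.4210,-0.1159); α = Δx/Fx = (-354097/841000) / (-354097/42050) = 1/20
check: Δy/Fy = (-48733/420500) / (-48733/21025) = 1/20 ✓

α = 1/20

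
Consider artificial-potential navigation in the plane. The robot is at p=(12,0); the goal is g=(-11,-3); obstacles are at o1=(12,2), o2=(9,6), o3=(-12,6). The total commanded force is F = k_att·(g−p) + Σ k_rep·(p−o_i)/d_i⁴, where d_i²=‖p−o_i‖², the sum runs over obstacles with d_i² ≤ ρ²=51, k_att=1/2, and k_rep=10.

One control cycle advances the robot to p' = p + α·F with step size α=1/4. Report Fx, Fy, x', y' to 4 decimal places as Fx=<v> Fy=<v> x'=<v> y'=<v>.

F_att = 1/2·(g−p) = 1/2·(-23,-3) = (-11.5000,-1.5000)
o1: d²=4 ≤ ρ²=51; F_rep = 10·(0,-2)/4² = (0.0000,-1.2500)
o2: d²=45 ≤ ρ²=51; F_rep = 10·(3,-6)/45² = (0.0148,-0.0296)
o3: d²=612 > ρ²=51 → inactive
F = F_att + ΣF_rep = (-11.4852,-2.7796)
p' = p + 1/4·F = (9.1287,-0.6949)

Fx=-11.4852 Fy=-2.7796 x'=9.1287 y'=-0.6949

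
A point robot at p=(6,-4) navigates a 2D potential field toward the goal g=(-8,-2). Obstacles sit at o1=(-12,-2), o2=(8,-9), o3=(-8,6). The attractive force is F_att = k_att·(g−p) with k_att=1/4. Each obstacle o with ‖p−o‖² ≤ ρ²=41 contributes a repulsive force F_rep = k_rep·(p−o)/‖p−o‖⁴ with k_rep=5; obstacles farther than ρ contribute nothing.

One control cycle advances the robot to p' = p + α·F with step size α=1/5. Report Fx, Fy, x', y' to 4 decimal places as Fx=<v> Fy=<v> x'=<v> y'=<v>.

F_att = 1/4·(g−p) = 1/4·(-14,2) = (-3.5000,0.5000)
o1: d²=328 > ρ²=41 → inactive
o2: d²=29 ≤ ρ²=41; F_rep = 5·(-2,5)/29² = (-0.0119,0.0297)
o3: d²=296 > ρ²=41 → inactive
F = F_att + ΣF_rep = (-3.5119,0.5297)
p' = p + 1/5·F = (5.2976,-3.8941)

Fx=-3.5119 Fy=0.5297 x'=5.2976 y'=-3.8941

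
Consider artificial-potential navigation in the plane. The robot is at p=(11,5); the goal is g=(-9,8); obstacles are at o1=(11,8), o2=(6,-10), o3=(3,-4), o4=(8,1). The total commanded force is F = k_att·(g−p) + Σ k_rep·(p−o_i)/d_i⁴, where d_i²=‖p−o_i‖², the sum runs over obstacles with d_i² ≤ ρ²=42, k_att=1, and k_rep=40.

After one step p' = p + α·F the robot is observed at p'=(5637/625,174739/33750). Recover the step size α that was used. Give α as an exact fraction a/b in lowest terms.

F_att = 1·(g−p) = 1·(-20,3) = (-20.0000,3.0000)
o1: d²=9 ≤ ρ²=42; F_rep = 40·(0,-3)/9² = (0.0000,-1.4815)
o2: d²=250 > ρ²=42 → inactive
o3: d²=145 > ρ²=42 → inactive
o4: d²=25 ≤ ρ²=42; F_rep = 40·(3,4)/25² = (0.1920,0.2560)
F = F_att + ΣF_rep = (-19.8080,1.7745)
Δp = p'−p = (-1.9808,0.1775); α = Δx/Fx = (-1238/625) / (-2476/125) = 1/10
check: Δy/Fy = (5989/33750) / (5989/3375) = 1/10 ✓

α = 1/10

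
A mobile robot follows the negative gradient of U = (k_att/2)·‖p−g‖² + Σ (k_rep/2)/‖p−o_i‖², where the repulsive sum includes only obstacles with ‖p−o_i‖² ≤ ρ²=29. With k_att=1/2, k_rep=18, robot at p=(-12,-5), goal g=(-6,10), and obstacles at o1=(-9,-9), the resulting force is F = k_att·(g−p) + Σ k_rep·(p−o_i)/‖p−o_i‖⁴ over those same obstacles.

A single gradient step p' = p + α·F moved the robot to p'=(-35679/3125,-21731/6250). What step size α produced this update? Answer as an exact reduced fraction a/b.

α = 1/5

F_att = 1/2·(g−p) = 1/2·(6,15) = (3.0000,7.5000)
o1: d²=25 ≤ ρ²=29; F_rep = 18·(-3,4)/25² = (-0.0864,0.1152)
F = F_att + ΣF_rep = (2.9136,7.6152)
Δp = p'−p = (0.5827,1.5230); α = Δx/Fx = (1821/3125) / (1821/625) = 1/5
check: Δy/Fy = (9519/6250) / (9519/1250) = 1/5 ✓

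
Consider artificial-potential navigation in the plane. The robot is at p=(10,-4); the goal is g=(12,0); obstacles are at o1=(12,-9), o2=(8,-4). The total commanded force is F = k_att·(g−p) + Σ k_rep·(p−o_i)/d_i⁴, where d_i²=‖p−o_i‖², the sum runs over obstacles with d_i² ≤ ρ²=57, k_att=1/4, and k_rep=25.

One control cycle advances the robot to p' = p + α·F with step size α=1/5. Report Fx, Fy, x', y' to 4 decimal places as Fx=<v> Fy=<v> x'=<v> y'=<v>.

Fx=3.5655 Fy=1.1486 x'=10.7131 y'=-3.7703

F_att = 1/4·(g−p) = 1/4·(2,4) = (0.5000,1.0000)
o1: d²=29 ≤ ρ²=57; F_rep = 25·(-2,5)/29² = (-0.0595,0.1486)
o2: d²=4 ≤ ρ²=57; F_rep = 25·(2,0)/4² = (3.1250,0.0000)
F = F_att + ΣF_rep = (3.5655,1.1486)
p' = p + 1/5·F = (10.7131,-3.7703)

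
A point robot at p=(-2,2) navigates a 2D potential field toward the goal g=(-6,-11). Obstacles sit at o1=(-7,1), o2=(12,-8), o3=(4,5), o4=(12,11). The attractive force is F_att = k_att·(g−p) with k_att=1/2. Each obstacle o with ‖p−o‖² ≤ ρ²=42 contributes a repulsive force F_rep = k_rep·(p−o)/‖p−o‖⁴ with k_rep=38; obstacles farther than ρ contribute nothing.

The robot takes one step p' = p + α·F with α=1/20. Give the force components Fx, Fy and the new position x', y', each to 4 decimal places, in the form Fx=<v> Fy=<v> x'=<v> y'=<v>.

F_att = 1/2·(g−p) = 1/2·(-4,-13) = (-2.0000,-6.5000)
o1: d²=26 ≤ ρ²=42; F_rep = 38·(5,1)/26² = (0.2811,0.0562)
o2: d²=296 > ρ²=42 → inactive
o3: d²=45 > ρ²=42 → inactive
o4: d²=277 > ρ²=42 → inactive
F = F_att + ΣF_rep = (-1.7189,-6.4438)
p' = p + 1/20·F = (-2.0859,1.6778)

Fx=-1.7189 Fy=-6.4438 x'=-2.0859 y'=1.6778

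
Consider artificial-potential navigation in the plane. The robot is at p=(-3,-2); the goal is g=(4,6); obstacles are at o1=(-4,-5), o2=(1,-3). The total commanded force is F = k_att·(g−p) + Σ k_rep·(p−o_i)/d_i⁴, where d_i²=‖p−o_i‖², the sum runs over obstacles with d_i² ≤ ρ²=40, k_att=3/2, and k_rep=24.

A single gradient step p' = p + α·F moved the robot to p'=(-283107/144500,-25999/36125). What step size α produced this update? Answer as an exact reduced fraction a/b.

F_att = 3/2·(g−p) = 3/2·(7,8) = (10.5000,12.0000)
o1: d²=10 ≤ ρ²=40; F_rep = 24·(1,3)/10² = (0.2400,0.7200)
o2: d²=17 ≤ ρ²=40; F_rep = 24·(-4,1)/17² = (-0.3322,0.0830)
F = F_att + ΣF_rep = (10.4078,12.8030)
Δp = p'−p = (1.0408,1.2803); α = Δx/Fx = (150393/144500) / (150393/14450) = 1/10
check: Δy/Fy = (46251/36125) / (92502/7225) = 1/10 ✓

α = 1/10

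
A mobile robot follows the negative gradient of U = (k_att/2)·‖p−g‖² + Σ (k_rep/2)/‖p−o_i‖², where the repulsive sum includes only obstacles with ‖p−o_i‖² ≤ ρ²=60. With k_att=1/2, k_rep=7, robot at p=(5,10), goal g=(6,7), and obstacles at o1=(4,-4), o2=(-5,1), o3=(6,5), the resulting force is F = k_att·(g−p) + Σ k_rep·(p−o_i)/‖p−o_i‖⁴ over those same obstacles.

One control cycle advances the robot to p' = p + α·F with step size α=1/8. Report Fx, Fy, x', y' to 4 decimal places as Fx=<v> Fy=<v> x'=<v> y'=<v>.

Fx=0.4896 Fy=-1.4482 x'=5.0612 y'=9.8190

F_att = 1/2·(g−p) = 1/2·(1,-3) = (0.5000,-1.5000)
o1: d²=197 > ρ²=60 → inactive
o2: d²=181 > ρ²=60 → inactive
o3: d²=26 ≤ ρ²=60; F_rep = 7·(-1,5)/26² = (-0.0104,0.0518)
F = F_att + ΣF_rep = (0.4896,-1.4482)
p' = p + 1/8·F = (5.0612,9.8190)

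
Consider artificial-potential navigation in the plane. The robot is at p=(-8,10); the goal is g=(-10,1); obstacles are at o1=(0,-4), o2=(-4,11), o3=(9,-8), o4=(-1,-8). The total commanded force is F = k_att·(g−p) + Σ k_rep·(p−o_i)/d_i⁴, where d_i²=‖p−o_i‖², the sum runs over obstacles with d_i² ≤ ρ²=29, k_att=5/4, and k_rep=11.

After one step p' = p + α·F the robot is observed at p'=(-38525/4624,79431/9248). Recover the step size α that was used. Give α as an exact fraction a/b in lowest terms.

α = 1/8

F_att = 5/4·(g−p) = 5/4·(-2,-9) = (-2.5000,-11.2500)
o1: d²=260 > ρ²=29 → inactive
o2: d²=17 ≤ ρ²=29; F_rep = 11·(-4,-1)/17² = (-0.1522,-0.0381)
o3: d²=613 > ρ²=29 → inactive
o4: d²=373 > ρ²=29 → inactive
F = F_att + ΣF_rep = (-2.6522,-11.2881)
Δp = p'−p = (-0.3315,-1.4110); α = Δx/Fx = (-1533/4624) / (-1533/578) = 1/8
check: Δy/Fy = (-13049/9248) / (-13049/1156) = 1/8 ✓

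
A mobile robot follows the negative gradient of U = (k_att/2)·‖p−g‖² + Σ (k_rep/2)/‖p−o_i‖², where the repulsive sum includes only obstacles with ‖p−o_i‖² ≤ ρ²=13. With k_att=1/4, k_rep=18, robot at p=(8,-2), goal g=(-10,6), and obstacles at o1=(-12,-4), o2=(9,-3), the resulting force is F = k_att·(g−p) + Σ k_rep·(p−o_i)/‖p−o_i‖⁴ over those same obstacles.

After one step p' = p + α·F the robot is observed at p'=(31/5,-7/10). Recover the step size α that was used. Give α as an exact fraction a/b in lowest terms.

F_att = 1/4·(g−p) = 1/4·(-18,8) = (-4.5000,2.0000)
o1: d²=404 > ρ²=13 → inactive
o2: d²=2 ≤ ρ²=13; F_rep = 18·(-1,1)/2² = (-4.5000,4.5000)
F = F_att + ΣF_rep = (-9.0000,6.5000)
Δp = p'−p = (-1.8000,1.3000); α = Δx/Fx = (-9/5) / (-9) = 1/5
check: Δy/Fy = (13/10) / (13/2) = 1/5 ✓

α = 1/5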